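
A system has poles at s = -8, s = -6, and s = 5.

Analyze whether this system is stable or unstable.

Pole(s) at s = 5 are not in the left half-plane. System is unstable.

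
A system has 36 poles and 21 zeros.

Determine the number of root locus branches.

Root locus has n branches where n = number of poles = 36.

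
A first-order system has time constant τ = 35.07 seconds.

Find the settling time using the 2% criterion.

For first-order system, 2% settling time ≈ 4τ = 4 × 35.07 = 140.28 s.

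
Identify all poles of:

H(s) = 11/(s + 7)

Pole is where denominator = 0: s + 7 = 0, so s = -7.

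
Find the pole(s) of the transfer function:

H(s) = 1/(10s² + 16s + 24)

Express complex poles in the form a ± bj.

Discriminant = 16² - 4×10×24 = 256 - 960 = -704 < 0, so the poles are a complex conjugate pair s = (-16 ± j√704)/(2×10). Real part = -16/(2×10) = -16/20 = -0.8; imaginary part = ±√704/(2×10) ≈ 1.3266. Poles: s = -0.8 ± 1.3266j.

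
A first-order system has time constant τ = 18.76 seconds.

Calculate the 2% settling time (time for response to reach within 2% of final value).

For first-order system, 2% settling time ≈ 4τ = 4 × 18.76 = 75.04 s.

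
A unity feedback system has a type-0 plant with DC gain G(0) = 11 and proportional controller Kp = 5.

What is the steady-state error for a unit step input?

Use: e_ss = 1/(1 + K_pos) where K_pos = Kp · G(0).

K_pos = Kp · G(0) = 5 × 11 = 55. e_ss = 1/(1 + 55) = 0.0179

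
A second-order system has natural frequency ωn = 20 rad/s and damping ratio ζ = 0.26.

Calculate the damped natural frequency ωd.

ωd = ωn√(1 - ζ²) = 20√(1 - 0.26²) = 19.31 rad/s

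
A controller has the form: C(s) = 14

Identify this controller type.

This is a Proportional (P) controller.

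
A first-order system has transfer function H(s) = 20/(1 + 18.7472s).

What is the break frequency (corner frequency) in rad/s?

Corner frequency = 1/τ = 1/18.7472 = 0.053 rad/s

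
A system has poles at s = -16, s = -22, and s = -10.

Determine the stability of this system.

All poles are in the left half-plane. System is stable.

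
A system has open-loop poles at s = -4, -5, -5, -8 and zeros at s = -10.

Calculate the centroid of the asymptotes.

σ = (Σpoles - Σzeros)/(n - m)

σ = (Σpoles - Σzeros)/(n - m) = (-22 - (-10))/(4 - 1) = -12/3 = -4.0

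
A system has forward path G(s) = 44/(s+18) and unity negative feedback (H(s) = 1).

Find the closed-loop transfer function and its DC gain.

T(s) = G/(1+GH) = [44/(s+18)] / [1 + 44/(s+18)] = 44/(s+18+44) = 44/(s+62). DC gain = 44/62 = 0.7097.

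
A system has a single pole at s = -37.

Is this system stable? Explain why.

Pole at s = -37 is in the left half-plane. Stable.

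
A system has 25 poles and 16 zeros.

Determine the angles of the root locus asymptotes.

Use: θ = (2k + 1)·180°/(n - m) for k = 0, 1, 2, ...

n - m = 25 - 16 = 9. Angles: θk = (2k + 1)·180°/9 = 20°, 60°, 100°, 140°, 180°, 220°, 260°, 300°, 340°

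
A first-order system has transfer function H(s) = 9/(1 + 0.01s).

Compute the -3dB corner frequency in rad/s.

Corner frequency = 1/τ = 1/0.01 = 100.0 rad/s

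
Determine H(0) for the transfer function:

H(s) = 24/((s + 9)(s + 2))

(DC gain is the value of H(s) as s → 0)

DC gain = H(0) = 24/(9 × 2) = 24/18 = 1.3333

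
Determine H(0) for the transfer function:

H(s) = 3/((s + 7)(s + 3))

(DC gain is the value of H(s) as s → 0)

DC gain = H(0) = 3/(7 × 3) = 3/21 = 0.1429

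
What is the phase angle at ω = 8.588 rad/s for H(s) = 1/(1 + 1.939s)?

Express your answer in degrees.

Phase = -arctan(ωτ) = -arctan(8.588 × 1.939) = -86.6°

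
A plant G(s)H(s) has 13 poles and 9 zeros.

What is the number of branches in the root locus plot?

Root locus has n branches where n = number of poles = 13.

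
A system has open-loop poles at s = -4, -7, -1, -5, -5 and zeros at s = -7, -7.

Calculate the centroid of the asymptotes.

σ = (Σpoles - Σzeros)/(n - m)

σ = (Σpoles - Σzeros)/(n - m) = (-22 - (-14))/(5 - 2) = -8/3 = -2.67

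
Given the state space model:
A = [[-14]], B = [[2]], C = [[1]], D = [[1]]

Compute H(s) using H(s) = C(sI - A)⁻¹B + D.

(sI - A)⁻¹ = 1/(s + 14). H(s) = 1×2/(s + 14) + 1 = (s + 16)/(s + 14).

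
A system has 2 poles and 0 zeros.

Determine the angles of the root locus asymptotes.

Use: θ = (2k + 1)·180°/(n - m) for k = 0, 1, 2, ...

n - m = 2 - 0 = 2. Angles: θk = (2k + 1)·180°/2 = 90°, 270°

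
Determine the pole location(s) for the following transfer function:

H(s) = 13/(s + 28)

Pole is where denominator = 0: s + 28 = 0, so s = -28.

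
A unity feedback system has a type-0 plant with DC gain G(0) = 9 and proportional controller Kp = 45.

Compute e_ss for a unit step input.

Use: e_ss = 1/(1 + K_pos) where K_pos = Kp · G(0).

K_pos = Kp · G(0) = 45 × 9 = 405. e_ss = 1/(1 + 405) = 0.0025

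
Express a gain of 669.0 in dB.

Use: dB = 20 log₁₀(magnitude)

dB = 20 log₁₀(669.0) = 56.5 dB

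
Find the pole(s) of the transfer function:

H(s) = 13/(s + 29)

Pole is where denominator = 0: s + 29 = 0, so s = -29.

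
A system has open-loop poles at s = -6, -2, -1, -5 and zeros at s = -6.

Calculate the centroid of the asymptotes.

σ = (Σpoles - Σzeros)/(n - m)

σ = (Σpoles - Σzeros)/(n - m) = (-14 - (-6))/(4 - 1) = -8/3 = -2.67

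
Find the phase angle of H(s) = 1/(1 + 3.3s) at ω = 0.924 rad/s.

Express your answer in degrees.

Phase = -arctan(ωτ) = -arctan(0.924 × 3.3) = -71.8°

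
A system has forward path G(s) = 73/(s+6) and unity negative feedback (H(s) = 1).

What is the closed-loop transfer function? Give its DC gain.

T(s) = G/(1+GH) = [73/(s+6)] / [1 + 73/(s+6)] = 73/(s+6+73) = 73/(s+79). DC gain = 73/79 = 0.9241.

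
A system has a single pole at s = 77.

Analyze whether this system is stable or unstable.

Pole at s = 77 is in the right half-plane. Unstable.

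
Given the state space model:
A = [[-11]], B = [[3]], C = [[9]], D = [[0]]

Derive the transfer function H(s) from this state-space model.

(sI - A)⁻¹ = 1/(s + 11). H(s) = 9 × 3/(s + 11) + 0 = 27/(s + 11).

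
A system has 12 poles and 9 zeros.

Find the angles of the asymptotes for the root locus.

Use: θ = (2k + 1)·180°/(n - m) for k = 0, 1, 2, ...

n - m = 12 - 9 = 3. Angles: θk = (2k + 1)·180°/3 = 60°, 180°, 300°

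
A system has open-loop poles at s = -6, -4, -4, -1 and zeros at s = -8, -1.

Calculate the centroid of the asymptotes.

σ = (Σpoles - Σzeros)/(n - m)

σ = (Σpoles - Σzeros)/(n - m) = (-15 - (-9))/(4 - 2) = -6/2 = -3.0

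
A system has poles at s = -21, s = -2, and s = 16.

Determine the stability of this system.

Pole(s) at s = 16 are not in the left half-plane. System is unstable.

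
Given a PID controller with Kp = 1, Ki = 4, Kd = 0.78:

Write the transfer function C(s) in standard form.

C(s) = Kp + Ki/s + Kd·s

Substituting values: C(s) = 1 + 4/s + 0.78s = (0.78s² + s + 4)/s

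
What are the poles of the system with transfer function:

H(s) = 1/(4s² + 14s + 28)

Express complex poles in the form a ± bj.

Discriminant = 14² - 4×4×28 = 196 - 448 = -252 < 0, so the poles are a complex conjugate pair s = (-14 ± j√252)/(2×4). Real part = -14/(2×4) = -14/8 = -1.75; imaginary part = ±√252/(2×4) ≈ 1.9843. Poles: s = -1.75 ± 1.9843j.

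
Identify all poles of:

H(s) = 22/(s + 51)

Pole is where denominator = 0: s + 51 = 0, so s = -51.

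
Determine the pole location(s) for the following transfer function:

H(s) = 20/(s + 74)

Pole is where denominator = 0: s + 74 = 0, so s = -74.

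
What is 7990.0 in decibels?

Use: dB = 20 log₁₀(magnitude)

dB = 20 log₁₀(7990.0) = 78.1 dB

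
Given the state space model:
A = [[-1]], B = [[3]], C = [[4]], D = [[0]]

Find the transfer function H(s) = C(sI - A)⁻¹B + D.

(sI - A)⁻¹ = 1/(s + 1). H(s) = 4 × 3/(s + 1) + 0 = 12/(s + 1).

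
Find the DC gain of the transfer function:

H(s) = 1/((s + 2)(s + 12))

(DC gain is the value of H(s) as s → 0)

DC gain = H(0) = 1/(2 × 12) = 1/24 = 0.0417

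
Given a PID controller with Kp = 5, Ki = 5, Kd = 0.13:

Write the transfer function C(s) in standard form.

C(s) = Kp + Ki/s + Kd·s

Substituting values: C(s) = 5 + 5/s + 0.13s = (0.13s² + 5s + 5)/s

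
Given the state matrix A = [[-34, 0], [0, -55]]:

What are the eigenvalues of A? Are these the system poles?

For diagonal matrix, eigenvalues are diagonal entries: λ₁ = -34, λ₂ = -55. Eigenvalues of A = system poles.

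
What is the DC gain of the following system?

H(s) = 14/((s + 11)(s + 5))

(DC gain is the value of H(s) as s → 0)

DC gain = H(0) = 14/(11 × 5) = 14/55 = 0.2545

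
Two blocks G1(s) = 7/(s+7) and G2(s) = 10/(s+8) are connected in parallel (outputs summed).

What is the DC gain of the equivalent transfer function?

Parallel: G_eq = G1 + G2. DC gain = G1(0) + G2(0) = 7/7 + 10/8 = 1 + 1.25 = 2.25.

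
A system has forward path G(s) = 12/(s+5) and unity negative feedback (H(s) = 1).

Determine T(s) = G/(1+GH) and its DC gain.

T(s) = G/(1+GH) = [12/(s+5)] / [1 + 12/(s+5)] = 12/(s+5+12) = 12/(s+17). DC gain = 12/17 = 0.7059.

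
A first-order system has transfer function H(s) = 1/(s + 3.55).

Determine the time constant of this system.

For H(s) = 1/(s + 1/τ), the pole is at -1/τ = -3.55, so τ = 1/3.55 = 0.2817 s.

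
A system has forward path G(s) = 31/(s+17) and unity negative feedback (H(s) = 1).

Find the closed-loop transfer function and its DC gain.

T(s) = G/(1+GH) = [31/(s+17)] / [1 + 31/(s+17)] = 31/(s+17+31) = 31/(s+48). DC gain = 31/48 = 0.6458.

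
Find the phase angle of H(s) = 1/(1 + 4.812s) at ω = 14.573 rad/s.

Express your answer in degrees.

Phase = -arctan(ωτ) = -arctan(14.573 × 4.812) = -89.2°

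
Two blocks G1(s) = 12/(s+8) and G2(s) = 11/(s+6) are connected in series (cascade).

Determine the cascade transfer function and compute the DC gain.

Series: multiply transfer functions. G_eq = 12/(s+8) × 11/(s+6) = 132/((s+8)(s+6)). DC gain = 132/(8×6) = 2.75.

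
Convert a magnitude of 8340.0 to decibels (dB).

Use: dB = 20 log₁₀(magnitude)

dB = 20 log₁₀(8340.0) = 78.4 dB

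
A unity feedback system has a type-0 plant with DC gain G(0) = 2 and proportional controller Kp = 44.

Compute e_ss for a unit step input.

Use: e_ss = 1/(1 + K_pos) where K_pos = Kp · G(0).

K_pos = Kp · G(0) = 44 × 2 = 88. e_ss = 1/(1 + 88) = 0.0112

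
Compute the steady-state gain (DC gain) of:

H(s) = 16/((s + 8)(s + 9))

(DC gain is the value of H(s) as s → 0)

DC gain = H(0) = 16/(8 × 9) = 16/72 = 0.2222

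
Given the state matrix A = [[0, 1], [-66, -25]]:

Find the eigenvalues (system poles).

det(A - λI) = λ² - (-25)λ + 66 = (λ - (-22))(λ - (-3)). Eigenvalues: -22, -3.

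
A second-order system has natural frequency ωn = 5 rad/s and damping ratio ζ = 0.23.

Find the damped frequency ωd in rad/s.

ωd = ωn√(1 - ζ²) = 5√(1 - 0.23²) = 4.87 rad/s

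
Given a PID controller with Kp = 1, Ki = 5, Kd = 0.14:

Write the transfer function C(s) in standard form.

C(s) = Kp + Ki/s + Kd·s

Substituting values: C(s) = 1 + 5/s + 0.14s = (0.14s² + s + 5)/s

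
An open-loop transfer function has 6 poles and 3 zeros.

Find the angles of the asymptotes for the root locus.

n - m = 6 - 3 = 3. Angles: θk = (2k + 1)·180°/3 = 60°, 180°, 300°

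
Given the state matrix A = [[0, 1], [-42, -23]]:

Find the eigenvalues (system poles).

det(A - λI) = λ² - (-23)λ + 42 = (λ - (-21))(λ - (-2)). Eigenvalues: -21, -2.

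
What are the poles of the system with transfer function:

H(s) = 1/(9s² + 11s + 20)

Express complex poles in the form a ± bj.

Discriminant = 11² - 4×9×20 = 121 - 720 = -599 < 0, so the poles are a complex conjugate pair s = (-11 ± j√599)/(2×9). Real part = -11/(2×9) = -11/18 ≈ -0.6111; imaginary part = ±√599/(2×9) ≈ 1.3597. Poles: s = -0.6111 ± 1.3597j.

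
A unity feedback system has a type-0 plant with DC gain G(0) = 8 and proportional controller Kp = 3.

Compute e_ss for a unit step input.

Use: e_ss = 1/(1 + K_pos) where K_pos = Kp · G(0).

K_pos = Kp · G(0) = 3 × 8 = 24. e_ss = 1/(1 + 24) = 0.04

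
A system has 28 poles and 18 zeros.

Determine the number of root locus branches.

Root locus has n branches where n = number of poles = 28.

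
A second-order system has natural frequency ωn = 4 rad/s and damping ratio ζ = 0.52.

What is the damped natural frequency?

ωd = ωn√(1 - ζ²) = 4√(1 - 0.52²) = 3.42 rad/s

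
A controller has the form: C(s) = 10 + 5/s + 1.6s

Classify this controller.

This is a Proportional-Integral-Derivative (PID) controller.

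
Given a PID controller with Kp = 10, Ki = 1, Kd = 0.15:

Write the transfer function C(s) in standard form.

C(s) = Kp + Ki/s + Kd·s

Substituting values: C(s) = 10 + 1/s + 0.15s = (0.15s² + 10s + 1)/s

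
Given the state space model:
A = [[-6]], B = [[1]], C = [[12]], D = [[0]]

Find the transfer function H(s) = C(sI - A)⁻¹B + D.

(sI - A)⁻¹ = 1/(s + 6). H(s) = 12 × 1/(s + 6) + 0 = 12/(s + 6).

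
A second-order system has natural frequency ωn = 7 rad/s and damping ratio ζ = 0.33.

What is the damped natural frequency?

ωd = ωn√(1 - ζ²) = 7√(1 - 0.33²) = 6.61 rad/s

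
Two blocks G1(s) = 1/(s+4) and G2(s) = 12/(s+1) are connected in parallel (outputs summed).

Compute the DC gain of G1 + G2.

Parallel: G_eq = G1 + G2. DC gain = G1(0) + G2(0) = 1/4 + 12/1 = 0.25 + 12 = 12.25.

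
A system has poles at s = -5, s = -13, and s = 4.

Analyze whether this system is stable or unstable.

Pole(s) at s = 4 are not in the left half-plane. System is unstable.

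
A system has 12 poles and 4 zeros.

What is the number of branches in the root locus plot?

Root locus has n branches where n = number of poles = 12.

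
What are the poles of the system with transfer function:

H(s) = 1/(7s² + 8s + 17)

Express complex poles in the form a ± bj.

Discriminant = 8² - 4×7×17 = 64 - 476 = -412 < 0, so the poles are a complex conjugate pair s = (-8 ± j√412)/(2×7). Real part = -8/(2×7) = -8/14 ≈ -0.5714; imaginary part = ±√412/(2×7) ≈ 1.4498. Poles: s = -0.5714 ± 1.4498j.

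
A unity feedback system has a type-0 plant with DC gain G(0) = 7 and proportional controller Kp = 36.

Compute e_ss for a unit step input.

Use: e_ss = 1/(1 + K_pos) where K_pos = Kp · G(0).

K_pos = Kp · G(0) = 36 × 7 = 252. e_ss = 1/(1 + 252) = 0.0040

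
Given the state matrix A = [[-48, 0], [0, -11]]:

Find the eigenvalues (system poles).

For diagonal matrix, eigenvalues are diagonal entries: λ₁ = -48, λ₂ = -11.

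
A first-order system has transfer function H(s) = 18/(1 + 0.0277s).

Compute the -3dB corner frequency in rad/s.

Corner frequency = 1/τ = 1/0.0277 = 36.101 rad/s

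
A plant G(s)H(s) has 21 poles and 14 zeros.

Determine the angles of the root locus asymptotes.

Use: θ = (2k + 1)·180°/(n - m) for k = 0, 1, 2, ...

n - m = 21 - 14 = 7. Angles: θk = (2k + 1)·180°/7 = 25.71°, 77.14°, 128.57°, 180°, 231.43°, 282.86°, 334.29°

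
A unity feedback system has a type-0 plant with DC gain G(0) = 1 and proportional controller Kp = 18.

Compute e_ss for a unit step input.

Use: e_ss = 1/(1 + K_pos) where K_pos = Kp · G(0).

K_pos = Kp · G(0) = 18 × 1 = 18. e_ss = 1/(1 + 18) = 0.0526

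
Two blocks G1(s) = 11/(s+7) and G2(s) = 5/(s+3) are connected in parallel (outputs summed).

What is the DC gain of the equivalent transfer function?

Parallel: G_eq = G1 + G2. DC gain = G1(0) + G2(0) = 11/7 + 5/3 = 1.5714 + 1.6667 = 3.2381.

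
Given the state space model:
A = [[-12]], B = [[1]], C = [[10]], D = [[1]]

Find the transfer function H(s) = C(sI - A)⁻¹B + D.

(sI - A)⁻¹ = 1/(s + 12). H(s) = 10×1/(s + 12) + 1 = (s + 22)/(s + 12).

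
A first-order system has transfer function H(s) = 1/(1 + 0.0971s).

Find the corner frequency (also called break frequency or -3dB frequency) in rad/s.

Corner frequency = 1/τ = 1/0.0971 = 10.299 rad/s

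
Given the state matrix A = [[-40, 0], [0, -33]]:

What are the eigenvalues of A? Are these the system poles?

For diagonal matrix, eigenvalues are diagonal entries: λ₁ = -40, λ₂ = -33. Eigenvalues of A = system poles.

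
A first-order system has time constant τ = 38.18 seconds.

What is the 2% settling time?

For first-order system, 2% settling time ≈ 4τ = 4 × 38.18 = 152.72 s.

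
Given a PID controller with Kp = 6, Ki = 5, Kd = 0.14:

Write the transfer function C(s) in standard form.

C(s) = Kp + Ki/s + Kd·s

Substituting values: C(s) = 6 + 5/s + 0.14s = (0.14s² + 6s + 5)/s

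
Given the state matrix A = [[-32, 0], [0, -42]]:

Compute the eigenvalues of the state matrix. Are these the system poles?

For diagonal matrix, eigenvalues are diagonal entries: λ₁ = -32, λ₂ = -42. Eigenvalues of A = system poles.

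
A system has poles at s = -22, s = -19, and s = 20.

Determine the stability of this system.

Pole(s) at s = 20 are not in the left half-plane. System is unstable.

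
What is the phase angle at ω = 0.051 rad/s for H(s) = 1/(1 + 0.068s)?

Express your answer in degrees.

Phase = -arctan(ωτ) = -arctan(0.051 × 0.068) = -0.2°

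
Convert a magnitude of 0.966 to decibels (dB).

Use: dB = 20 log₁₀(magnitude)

dB = 20 log₁₀(0.966) = -0.3 dB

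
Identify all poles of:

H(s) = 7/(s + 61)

Pole is where denominator = 0: s + 61 = 0, so s = -61.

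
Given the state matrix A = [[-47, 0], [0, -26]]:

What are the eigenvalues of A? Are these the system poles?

For diagonal matrix, eigenvalues are diagonal entries: λ₁ = -47, λ₂ = -26. Eigenvalues of A = system poles.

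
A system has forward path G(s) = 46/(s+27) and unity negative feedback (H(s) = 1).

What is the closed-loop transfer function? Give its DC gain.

T(s) = G/(1+GH) = [46/(s+27)] / [1 + 46/(s+27)] = 46/(s+27+46) = 46/(s+73). DC gain = 46/73 = 0.6301.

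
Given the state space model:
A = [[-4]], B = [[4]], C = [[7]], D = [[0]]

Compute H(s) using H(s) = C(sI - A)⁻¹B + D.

(sI - A)⁻¹ = 1/(s + 4). H(s) = 7 × 4/(s + 4) + 0 = 28/(s + 4).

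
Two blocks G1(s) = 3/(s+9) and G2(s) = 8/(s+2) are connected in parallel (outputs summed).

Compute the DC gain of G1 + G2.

Parallel: G_eq = G1 + G2. DC gain = G1(0) + G2(0) = 3/9 + 8/2 = 0.3333 + 4 = 4.3333.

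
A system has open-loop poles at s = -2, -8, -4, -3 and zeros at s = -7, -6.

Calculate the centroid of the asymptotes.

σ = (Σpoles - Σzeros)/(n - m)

σ = (Σpoles - Σzeros)/(n - m) = (-17 - (-13))/(4 - 2) = -4/2 = -2.0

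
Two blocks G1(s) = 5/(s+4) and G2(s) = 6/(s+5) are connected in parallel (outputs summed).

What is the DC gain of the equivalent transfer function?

Parallel: G_eq = G1 + G2. DC gain = G1(0) + G2(0) = 5/4 + 6/5 = 1.25 + 1.2 = 2.45.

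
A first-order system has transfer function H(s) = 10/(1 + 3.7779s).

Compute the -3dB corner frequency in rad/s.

Corner frequency = 1/τ = 1/3.7779 = 0.265 rad/s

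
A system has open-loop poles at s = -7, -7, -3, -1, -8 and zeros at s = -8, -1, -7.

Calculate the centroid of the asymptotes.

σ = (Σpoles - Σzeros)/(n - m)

σ = (Σpoles - Σzeros)/(n - m) = (-26 - (-16))/(5 - 3) = -10/2 = -5.0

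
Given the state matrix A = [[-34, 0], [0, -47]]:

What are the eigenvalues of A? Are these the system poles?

For diagonal matrix, eigenvalues are diagonal entries: λ₁ = -34, λ₂ = -47. Eigenvalues of A = system poles.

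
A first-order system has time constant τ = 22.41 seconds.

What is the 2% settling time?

For first-order system, 2% settling time ≈ 4τ = 4 × 22.41 = 89.64 s.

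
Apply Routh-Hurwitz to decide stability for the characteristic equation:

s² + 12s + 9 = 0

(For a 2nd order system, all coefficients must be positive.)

Coefficients: 1, 12, 9. All positive, so system is stable.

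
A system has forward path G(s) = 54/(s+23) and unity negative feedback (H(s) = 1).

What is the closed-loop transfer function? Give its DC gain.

T(s) = G/(1+GH) = [54/(s+23)] / [1 + 54/(s+23)] = 54/(s+23+54) = 54/(s+77). DC gain = 54/77 = 0.7013.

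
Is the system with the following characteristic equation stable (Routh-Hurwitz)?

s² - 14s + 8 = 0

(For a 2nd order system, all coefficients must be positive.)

Coefficients: 1, -14, 8. b=-14 not positive, so system is unstable.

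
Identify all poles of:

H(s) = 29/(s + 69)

Pole is where denominator = 0: s + 69 = 0, so s = -69.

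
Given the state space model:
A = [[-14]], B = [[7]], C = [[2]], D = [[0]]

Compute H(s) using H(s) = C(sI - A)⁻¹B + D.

(sI - A)⁻¹ = 1/(s + 14). H(s) = 2 × 7/(s + 14) + 0 = 14/(s + 14).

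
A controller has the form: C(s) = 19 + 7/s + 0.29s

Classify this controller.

This is a Proportional-Integral-Derivative (PID) controller.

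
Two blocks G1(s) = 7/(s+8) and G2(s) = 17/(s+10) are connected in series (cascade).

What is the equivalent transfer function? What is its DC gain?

Series: multiply transfer functions. G_eq = 7/(s+8) × 17/(s+10) = 119/((s+8)(s+10)). DC gain = 119/(8×10) = 1.4875.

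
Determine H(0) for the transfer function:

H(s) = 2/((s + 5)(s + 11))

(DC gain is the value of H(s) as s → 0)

DC gain = H(0) = 2/(5 × 11) = 2/55 = 0.0364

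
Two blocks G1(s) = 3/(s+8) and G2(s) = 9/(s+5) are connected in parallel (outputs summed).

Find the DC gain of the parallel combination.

Parallel: G_eq = G1 + G2. DC gain = G1(0) + G2(0) = 3/8 + 9/5 = 0.375 + 1.8 = 2.175.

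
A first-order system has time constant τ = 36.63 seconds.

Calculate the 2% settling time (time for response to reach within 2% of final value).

For first-order system, 2% settling time ≈ 4τ = 4 × 36.63 = 146.52 s.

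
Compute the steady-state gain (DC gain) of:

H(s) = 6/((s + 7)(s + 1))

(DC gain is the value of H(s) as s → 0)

DC gain = H(0) = 6/(7 × 1) = 6/7 = 0.8571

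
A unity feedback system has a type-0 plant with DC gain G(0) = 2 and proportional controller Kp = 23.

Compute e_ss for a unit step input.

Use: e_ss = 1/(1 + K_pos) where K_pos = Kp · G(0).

K_pos = Kp · G(0) = 23 × 2 = 46. e_ss = 1/(1 + 46) = 0.0213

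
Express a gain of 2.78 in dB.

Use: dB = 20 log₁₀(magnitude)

dB = 20 log₁₀(2.78) = 8.9 dB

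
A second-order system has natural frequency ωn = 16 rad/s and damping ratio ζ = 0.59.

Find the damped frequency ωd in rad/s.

ωd = ωn√(1 - ζ²) = 16√(1 - 0.59²) = 12.92 rad/s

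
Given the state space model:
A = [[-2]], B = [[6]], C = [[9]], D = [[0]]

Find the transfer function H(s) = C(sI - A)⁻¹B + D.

(sI - A)⁻¹ = 1/(s + 2). H(s) = 9 × 6/(s + 2) + 0 = 54/(s + 2).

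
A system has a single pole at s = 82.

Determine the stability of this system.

Pole at s = 82 is in the right half-plane. Unstable.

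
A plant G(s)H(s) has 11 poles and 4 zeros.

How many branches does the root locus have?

Root locus has n branches where n = number of poles = 11.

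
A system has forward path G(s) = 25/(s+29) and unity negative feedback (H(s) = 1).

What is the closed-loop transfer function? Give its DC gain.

T(s) = G/(1+GH) = [25/(s+29)] / [1 + 25/(s+29)] = 25/(s+29+25) = 25/(s+54). DC gain = 25/54 = 0.4630.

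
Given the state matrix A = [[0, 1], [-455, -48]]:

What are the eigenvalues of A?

det(A - λI) = λ² - (-48)λ + 455 = (λ - (-35))(λ - (-13)). Eigenvalues: -35, -13.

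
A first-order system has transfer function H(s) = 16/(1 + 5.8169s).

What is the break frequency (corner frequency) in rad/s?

Corner frequency = 1/τ = 1/5.8169 = 0.172 rad/s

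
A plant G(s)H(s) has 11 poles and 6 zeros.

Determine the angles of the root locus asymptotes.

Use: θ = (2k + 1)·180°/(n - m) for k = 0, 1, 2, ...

n - m = 11 - 6 = 5. Angles: θk = (2k + 1)·180°/5 = 36°, 108°, 180°, 252°, 324°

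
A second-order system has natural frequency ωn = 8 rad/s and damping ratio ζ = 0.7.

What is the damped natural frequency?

ωd = ωn√(1 - ζ²) = 8√(1 - 0.7²) = 5.71 rad/s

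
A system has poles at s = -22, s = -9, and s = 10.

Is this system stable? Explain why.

Pole(s) at s = 10 are not in the left half-plane. System is unstable.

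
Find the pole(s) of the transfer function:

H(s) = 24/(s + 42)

Pole is where denominator = 0: s + 42 = 0, so s = -42.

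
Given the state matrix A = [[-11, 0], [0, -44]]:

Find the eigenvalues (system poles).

For diagonal matrix, eigenvalues are diagonal entries: λ₁ = -11, λ₂ = -44.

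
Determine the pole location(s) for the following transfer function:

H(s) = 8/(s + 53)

Pole is where denominator = 0: s + 53 = 0, so s = -53.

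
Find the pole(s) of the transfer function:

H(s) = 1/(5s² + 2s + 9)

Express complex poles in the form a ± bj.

Discriminant = 2² - 4×5×9 = 4 - 180 = -176 < 0, so the poles are a complex conjugate pair s = (-2 ± j√176)/(2×5). Real part = -2/(2×5) = -2/10 = -0.2; imaginary part = ±√176/(2×5) ≈ 1.3266. Poles: s = -0.2 ± 1.3266j.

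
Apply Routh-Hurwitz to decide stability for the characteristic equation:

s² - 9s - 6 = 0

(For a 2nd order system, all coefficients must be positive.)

Coefficients: 1, -9, -6. b=-9, c=-6 not positive, so system is unstable.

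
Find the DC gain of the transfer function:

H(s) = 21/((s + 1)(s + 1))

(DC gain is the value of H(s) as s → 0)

DC gain = H(0) = 21/(1 × 1) = 21/1 = 21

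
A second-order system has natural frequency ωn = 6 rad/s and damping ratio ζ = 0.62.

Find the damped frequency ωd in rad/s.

ωd = ωn√(1 - ζ²) = 6√(1 - 0.62²) = 4.71 rad/s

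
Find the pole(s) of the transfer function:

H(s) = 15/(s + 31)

Pole is where denominator = 0: s + 31 = 0, so s = -31.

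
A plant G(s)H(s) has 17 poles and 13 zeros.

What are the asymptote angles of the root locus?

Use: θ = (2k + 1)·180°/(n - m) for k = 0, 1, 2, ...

n - m = 17 - 13 = 4. Angles: θk = (2k + 1)·180°/4 = 45°, 135°, 225°, 315°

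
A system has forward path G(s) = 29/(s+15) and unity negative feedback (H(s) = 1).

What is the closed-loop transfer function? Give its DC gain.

T(s) = G/(1+GH) = [29/(s+15)] / [1 + 29/(s+15)] = 29/(s+15+29) = 29/(s+44). DC gain = 29/44 = 0.6591.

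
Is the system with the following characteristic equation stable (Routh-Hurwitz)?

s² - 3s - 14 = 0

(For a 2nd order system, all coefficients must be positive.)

Coefficients: 1, -3, -14. b=-3, c=-14 not positive, so system is unstable.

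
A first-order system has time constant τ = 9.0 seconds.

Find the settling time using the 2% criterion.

For first-order system, 2% settling time ≈ 4τ = 4 × 9.0 = 36.0 s.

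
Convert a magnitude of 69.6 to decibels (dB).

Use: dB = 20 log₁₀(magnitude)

dB = 20 log₁₀(69.6) = 36.9 dB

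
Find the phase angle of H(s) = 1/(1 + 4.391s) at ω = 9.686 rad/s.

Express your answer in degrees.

Phase = -arctan(ωτ) = -arctan(9.686 × 4.391) = -88.7°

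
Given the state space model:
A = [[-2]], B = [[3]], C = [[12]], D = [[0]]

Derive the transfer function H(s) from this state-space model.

(sI - A)⁻¹ = 1/(s + 2). H(s) = 12 × 3/(s + 2) + 0 = 36/(s + 2).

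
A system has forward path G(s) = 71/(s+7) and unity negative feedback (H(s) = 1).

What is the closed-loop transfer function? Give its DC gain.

T(s) = G/(1+GH) = [71/(s+7)] / [1 + 71/(s+7)] = 71/(s+7+71) = 71/(s+78). DC gain = 71/78 = 0.9103.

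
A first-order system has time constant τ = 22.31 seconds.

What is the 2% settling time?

For first-order system, 2% settling time ≈ 4τ = 4 × 22.31 = 89.24 s.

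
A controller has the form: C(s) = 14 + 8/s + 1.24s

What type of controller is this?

This is a Proportional-Integral-Derivative (PID) controller.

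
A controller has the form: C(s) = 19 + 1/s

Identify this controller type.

This is a Proportional-Integral (PI) controller.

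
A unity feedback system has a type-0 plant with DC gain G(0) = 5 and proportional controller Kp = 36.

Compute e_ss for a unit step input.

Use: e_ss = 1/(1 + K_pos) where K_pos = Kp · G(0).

K_pos = Kp · G(0) = 36 × 5 = 180. e_ss = 1/(1 + 180) = 0.0055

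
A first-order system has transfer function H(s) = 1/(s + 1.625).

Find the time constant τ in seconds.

For H(s) = 1/(s + 1/τ), the pole is at -1/τ = -1.625, so τ = 1/1.625 = 0.6154 s.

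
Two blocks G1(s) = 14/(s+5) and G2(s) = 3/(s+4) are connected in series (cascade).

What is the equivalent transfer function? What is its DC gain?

Series: multiply transfer functions. G_eq = 14/(s+5) × 3/(s+4) = 42/((s+5)(s+4)). DC gain = 42/(5×4) = 2.1.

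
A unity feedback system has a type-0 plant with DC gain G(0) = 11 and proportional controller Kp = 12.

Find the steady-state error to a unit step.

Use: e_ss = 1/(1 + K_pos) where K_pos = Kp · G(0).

K_pos = Kp · G(0) = 12 × 11 = 132. e_ss = 1/(1 + 132) = 0.0075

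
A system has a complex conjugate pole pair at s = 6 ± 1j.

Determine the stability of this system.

Real part of poles is 6 (> 0, right half-plane). Unstable.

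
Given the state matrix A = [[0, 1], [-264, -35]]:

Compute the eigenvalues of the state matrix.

det(A - λI) = λ² - (-35)λ + 264 = (λ - (-24))(λ - (-11)). Eigenvalues: -24, -11.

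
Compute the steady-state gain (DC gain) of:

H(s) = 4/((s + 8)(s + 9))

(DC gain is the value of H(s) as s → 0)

DC gain = H(0) = 4/(8 × 9) = 4/72 = 0.0556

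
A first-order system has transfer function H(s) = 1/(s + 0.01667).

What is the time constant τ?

For H(s) = 1/(s + 1/τ), the pole is at -1/τ = -0.01667, so τ = 1/0.01667 = 59.99 s.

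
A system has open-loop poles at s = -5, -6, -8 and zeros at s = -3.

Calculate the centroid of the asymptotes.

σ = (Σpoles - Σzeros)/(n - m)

σ = (Σpoles - Σzeros)/(n - m) = (-19 - (-3))/(3 - 1) = -16/2 = -8.0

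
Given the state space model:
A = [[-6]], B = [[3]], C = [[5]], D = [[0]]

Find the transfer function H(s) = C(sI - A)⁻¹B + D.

(sI - A)⁻¹ = 1/(s + 6). H(s) = 5 × 3/(s + 6) + 0 = 15/(s + 6).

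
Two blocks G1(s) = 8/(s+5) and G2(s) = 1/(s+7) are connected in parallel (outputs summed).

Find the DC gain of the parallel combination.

Parallel: G_eq = G1 + G2. DC gain = G1(0) + G2(0) = 8/5 + 1/7 = 1.6 + 0.1429 = 1.7429.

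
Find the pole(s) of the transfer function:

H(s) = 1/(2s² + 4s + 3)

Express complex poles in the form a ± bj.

Discriminant = 4² - 4×2×3 = 16 - 24 = -8 < 0, so the poles are a complex conjugate pair s = (-4 ± j√8)/(2×2). Real part = -4/(2×2) = -4/4 = -1; imaginary part = ±√8/(2×2) ≈ 0.7071. Poles: s = -1 ± 0.7071j.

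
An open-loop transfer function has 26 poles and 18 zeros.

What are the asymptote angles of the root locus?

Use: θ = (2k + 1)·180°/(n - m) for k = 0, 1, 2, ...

n - m = 26 - 18 = 8. Angles: θk = (2k + 1)·180°/8 = 22.5°, 67.5°, 112.5°, 157.5°, 202.5°, 247.5°, 292.5°, 337.5°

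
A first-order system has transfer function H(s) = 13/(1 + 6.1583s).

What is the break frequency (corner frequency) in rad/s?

Corner frequency = 1/τ = 1/6.1583 = 0.162 rad/s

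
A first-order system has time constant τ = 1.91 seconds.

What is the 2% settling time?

For first-order system, 2% settling time ≈ 4τ = 4 × 1.91 = 7.64 s.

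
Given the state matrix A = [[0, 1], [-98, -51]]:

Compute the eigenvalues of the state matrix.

det(A - λI) = λ² - (-51)λ + 98 = (λ - (-2))(λ - (-49)). Eigenvalues: -2, -49.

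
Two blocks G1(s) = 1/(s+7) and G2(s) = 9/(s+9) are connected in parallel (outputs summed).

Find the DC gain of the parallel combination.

Parallel: G_eq = G1 + G2. DC gain = G1(0) + G2(0) = 1/7 + 9/9 = 0.1429 + 1 = 1.1429.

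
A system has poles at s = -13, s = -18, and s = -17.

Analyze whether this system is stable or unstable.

All poles are in the left half-plane. System is stable.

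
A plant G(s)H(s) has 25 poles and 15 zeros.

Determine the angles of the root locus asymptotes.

n - m = 25 - 15 = 10. Angles: θk = (2k + 1)·180°/10 = 18°, 54°, 90°, 126°, 162°, 198°, 234°, 270°, 306°, 342°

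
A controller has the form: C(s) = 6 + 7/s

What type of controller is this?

This is a Proportional-Integral (PI) controller.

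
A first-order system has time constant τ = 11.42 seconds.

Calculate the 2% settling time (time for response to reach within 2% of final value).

For first-order system, 2% settling time ≈ 4τ = 4 × 11.42 = 45.68 s.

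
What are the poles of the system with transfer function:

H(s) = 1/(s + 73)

Pole is where denominator = 0: s + 73 = 0, so s = -73.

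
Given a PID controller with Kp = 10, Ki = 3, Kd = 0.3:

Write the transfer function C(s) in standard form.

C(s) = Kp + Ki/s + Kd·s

Substituting values: C(s) = 10 + 3/s + 0.3s = (0.3s² + 10s + 3)/s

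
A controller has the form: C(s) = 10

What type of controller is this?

This is a Proportional (P) controller.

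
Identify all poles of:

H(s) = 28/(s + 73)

Pole is where denominator = 0: s + 73 = 0, so s = -73.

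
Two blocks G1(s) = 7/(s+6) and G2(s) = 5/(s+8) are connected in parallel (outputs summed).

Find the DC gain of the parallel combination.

Parallel: G_eq = G1 + G2. DC gain = G1(0) + G2(0) = 7/6 + 5/8 = 1.1667 + 0.625 = 1.7917.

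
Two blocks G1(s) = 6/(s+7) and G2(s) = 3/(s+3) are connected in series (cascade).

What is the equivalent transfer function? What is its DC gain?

Series: multiply transfer functions. G_eq = 6/(s+7) × 3/(s+3) = 18/((s+7)(s+3)). DC gain = 18/(7×3) = 0.8571.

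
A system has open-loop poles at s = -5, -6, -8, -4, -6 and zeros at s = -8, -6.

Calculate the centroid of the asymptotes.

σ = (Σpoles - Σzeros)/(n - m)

σ = (Σpoles - Σzeros)/(n - m) = (-29 - (-14))/(5 - 2) = -15/3 = -5.0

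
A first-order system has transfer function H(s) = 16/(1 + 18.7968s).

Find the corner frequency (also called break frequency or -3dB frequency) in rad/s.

Corner frequency = 1/τ = 1/18.7968 = 0.053 rad/s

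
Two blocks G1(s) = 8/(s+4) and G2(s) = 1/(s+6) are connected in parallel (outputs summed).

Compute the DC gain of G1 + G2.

Parallel: G_eq = G1 + G2. DC gain = G1(0) + G2(0) = 8/4 + 1/6 = 2 + 0.1667 = 2.1667.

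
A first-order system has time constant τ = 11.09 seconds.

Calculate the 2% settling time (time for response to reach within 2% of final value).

For first-order system, 2% settling time ≈ 4τ = 4 × 11.09 = 44.36 s.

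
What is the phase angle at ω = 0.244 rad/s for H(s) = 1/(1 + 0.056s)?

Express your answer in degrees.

Phase = -arctan(ωτ) = -arctan(0.244 × 0.056) = -0.8°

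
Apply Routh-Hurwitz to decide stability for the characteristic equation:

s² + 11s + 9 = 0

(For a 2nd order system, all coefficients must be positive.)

Coefficients: 1, 11, 9. All positive, so system is stable.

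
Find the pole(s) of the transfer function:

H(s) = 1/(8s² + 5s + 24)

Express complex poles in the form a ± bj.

Discriminant = 5² - 4×8×24 = 25 - 768 = -743 < 0, so the poles are a complex conjugate pair s = (-5 ± j√743)/(2×8). Real part = -5/(2×8) = -5/16 = -0.3125; imaginary part = ±√743/(2×8) ≈ 1.7036. Poles: s = -0.3125 ± 1.7036j.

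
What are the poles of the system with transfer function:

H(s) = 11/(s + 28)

Pole is where denominator = 0: s + 28 = 0, so s = -28.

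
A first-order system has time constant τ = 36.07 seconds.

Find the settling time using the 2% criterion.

For first-order system, 2% settling time ≈ 4τ = 4 × 36.07 = 144.28 s.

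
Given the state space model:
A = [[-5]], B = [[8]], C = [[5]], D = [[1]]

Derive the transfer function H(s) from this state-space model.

(sI - A)⁻¹ = 1/(s + 5). H(s) = 5×8/(s + 5) + 1 = (s + 45)/(s + 5).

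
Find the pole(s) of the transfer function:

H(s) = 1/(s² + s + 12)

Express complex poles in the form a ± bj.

Discriminant = 1² - 4×1×12 = 1 - 48 = -47 < 0, so the poles are a complex conjugate pair s = (-1 ± j√47)/(2×1). Real part = -1/(2×1) = -1/2 = -0.5; imaginary part = ±√47/(2×1) ≈ 3.4278. Poles: s = -0.5 ± 3.4278j.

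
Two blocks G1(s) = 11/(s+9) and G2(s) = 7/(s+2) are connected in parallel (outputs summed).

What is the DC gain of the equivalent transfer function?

Parallel: G_eq = G1 + G2. DC gain = G1(0) + G2(0) = 11/9 + 7/2 = 1.2222 + 3.5 = 4.7222.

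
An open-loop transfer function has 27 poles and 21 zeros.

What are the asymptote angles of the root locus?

n - m = 27 - 21 = 6. Angles: θk = (2k + 1)·180°/6 = 30°, 90°, 150°, 210°, 270°, 330°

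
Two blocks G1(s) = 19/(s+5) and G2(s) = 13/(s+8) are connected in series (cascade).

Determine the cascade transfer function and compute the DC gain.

Series: multiply transfer functions. G_eq = 19/(s+5) × 13/(s+8) = 247/((s+5)(s+8)). DC gain = 247/(5×8) = 6.175.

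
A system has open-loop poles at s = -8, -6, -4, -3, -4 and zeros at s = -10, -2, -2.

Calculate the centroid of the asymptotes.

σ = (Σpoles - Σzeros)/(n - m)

σ = (Σpoles - Σzeros)/(n - m) = (-25 - (-14))/(5 - 3) = -11/2 = -5.5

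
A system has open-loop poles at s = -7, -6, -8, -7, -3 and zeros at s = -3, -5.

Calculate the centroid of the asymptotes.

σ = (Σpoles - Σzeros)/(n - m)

σ = (Σpoles - Σzeros)/(n - m) = (-31 - (-8))/(5 - 2) = -23/3 = -7.67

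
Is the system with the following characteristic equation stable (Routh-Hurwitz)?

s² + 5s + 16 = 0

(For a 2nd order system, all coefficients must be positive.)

Coefficients: 1, 5, 16. All positive, so system is stable.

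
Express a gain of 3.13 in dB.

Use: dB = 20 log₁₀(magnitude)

dB = 20 log₁₀(3.13) = 9.9 dB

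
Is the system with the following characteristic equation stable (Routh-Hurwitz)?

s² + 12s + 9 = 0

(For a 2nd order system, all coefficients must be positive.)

Coefficients: 1, 12, 9. All positive, so system is stable.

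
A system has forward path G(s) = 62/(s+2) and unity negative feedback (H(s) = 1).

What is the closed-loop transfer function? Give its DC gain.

T(s) = G/(1+GH) = [62/(s+2)] / [1 + 62/(s+2)] = 62/(s+2+62) = 62/(s+64). DC gain = 62/64 = 0.96875.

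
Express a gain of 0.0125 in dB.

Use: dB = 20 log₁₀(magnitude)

dB = 20 log₁₀(0.0125) = -38.1 dB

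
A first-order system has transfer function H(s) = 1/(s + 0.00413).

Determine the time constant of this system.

For H(s) = 1/(s + 1/τ), the pole is at -1/τ = -0.00413, so τ = 1/0.00413 = 242.1 s.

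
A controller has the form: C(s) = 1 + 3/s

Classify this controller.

This is a Proportional-Integral (PI) controller.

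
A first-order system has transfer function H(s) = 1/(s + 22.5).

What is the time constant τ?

For H(s) = 1/(s + 1/τ), the pole is at -1/τ = -22.5, so τ = 1/22.5 = 0.0444 s.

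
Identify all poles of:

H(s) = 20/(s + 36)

Pole is where denominator = 0: s + 36 = 0, so s = -36.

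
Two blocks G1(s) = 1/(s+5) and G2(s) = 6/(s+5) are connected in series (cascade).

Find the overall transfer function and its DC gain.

Series: multiply transfer functions. G_eq = 1/(s+5) × 6/(s+5) = 6/((s+5)(s+5)). DC gain = 6/(5×5) = 0.24.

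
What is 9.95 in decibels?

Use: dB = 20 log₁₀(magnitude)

dB = 20 log₁₀(9.95) = 20.0 dB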